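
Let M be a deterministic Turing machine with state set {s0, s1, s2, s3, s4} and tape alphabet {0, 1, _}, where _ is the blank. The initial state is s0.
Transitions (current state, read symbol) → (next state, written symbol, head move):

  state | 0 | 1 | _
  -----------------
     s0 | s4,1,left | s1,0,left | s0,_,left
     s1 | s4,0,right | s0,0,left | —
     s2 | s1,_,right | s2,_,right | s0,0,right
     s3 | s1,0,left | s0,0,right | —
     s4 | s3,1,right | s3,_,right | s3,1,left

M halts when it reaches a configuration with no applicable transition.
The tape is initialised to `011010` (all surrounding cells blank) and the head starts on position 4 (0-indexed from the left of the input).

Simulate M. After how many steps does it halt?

34

state=s0 head=4 tape=0110[1]0_   (s0,1)→(s1,0,left)
state=s1 head=3 tape=011[0]00_   (s1,0)→(s4,0,right)
state=s4 head=4 tape=0110[0]0_   (s4,0)→(s3,1,right)
state=s3 head=5 tape=01101[0]_   (s3,0)→(s1,0,left)
state=s1 head=4 tape=0110[1]0_   (s1,1)→(s0,0,left)
state=s0 head=3 tape=011[0]00_   (s0,0)→(s4,1,left)
state=s4 head=2 tape=01[1]100_   (s4,1)→(s3,_,right)
state=s3 head=3 tape=01_[1]00_   (s3,1)→(s0,0,right)
state=s0 head=4 tape=01_0[0]0_   (s0,0)→(s4,1,left)
state=s4 head=3 tape=01_[0]10_   (s4,0)→(s3,1,right)
state=s3 head=4 tape=01_1[1]0_   (s3,1)→(s0,0,right)
state=s0 head=5 tape=01_10[0]_   (s0,0)→(s4,1,left)
state=s4 head=4 tape=01_1[0]1_   (s4,0)→(s3,1,right)
state=s3 head=5 tape=01_11[1]_   (s3,1)→(s0,0,right)
state=s0 head=6 tape=01_110[_]   (s0,_)→(s0,_,left)
state=s0 head=5 tape=01_11[0]_   (s0,0)→(s4,1,left)
state=s4 head=4 tape=01_1[1]1_   (s4,1)→(s3,_,right)
state=s3 head=5 tape=01_1_[1]_   (s3,1)→(s0,0,right)
state=s0 head=6 tape=01_1_0[_]   (s0,_)→(s0,_,left)
state=s0 head=5 tape=01_1_[0]_   (s0,0)→(s4,1,left)
state=s4 head=4 tape=01_1[_]1_   (s4,_)→(s3,1,left)
state=s3 head=3 tape=01_[1]11_   (s3,1)→(s0,0,right)
state=s0 head=4 tape=01_0[1]1_   (s0,1)→(s1,0,left)
state=s1 head=3 tape=01_[0]01_   (s1,0)→(s4,0,right)
state=s4 head=4 tape=01_0[0]1_   (s4,0)→(s3,1,right)
state=s3 head=5 tape=01_01[1]_   (s3,1)→(s0,0,right)
state=s0 head=6 tape=01_010[_]   (s0,_)→(s0,_,left)
state=s0 head=5 tape=01_01[0]_   (s0,0)→(s4,1,left)
state=s4 head=4 tape=01_0[1]1_   (s4,1)→(s3,_,right)
state=s3 head=5 tape=01_0_[1]_   (s3,1)→(s0,0,right)
state=s0 head=6 tape=01_0_0[_]   (s0,_)→(s0,_,left)
state=s0 head=5 tape=01_0_[0]_   (s0,0)→(s4,1,left)
state=s4 head=4 tape=01_0[_]1_   (s4,_)→(s3,1,left)
state=s3 head=3 tape=01_[0]11_   (s3,0)→(s1,0,left)
state=s1 head=2 tape=01[_]011_
M halts after 34 transitions.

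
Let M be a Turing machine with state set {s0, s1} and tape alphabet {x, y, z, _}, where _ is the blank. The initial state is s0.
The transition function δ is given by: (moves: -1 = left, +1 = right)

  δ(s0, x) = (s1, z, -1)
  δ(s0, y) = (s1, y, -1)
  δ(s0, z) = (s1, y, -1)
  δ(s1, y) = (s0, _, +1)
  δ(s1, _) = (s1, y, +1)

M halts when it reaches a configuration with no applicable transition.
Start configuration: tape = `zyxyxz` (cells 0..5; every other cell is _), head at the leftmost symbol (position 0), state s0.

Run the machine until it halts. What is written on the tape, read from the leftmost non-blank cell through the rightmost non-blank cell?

s0 | _[z]yxyxz   read z → write y, move -1, go to s1
s1 | [_]yyxyxz   read _ → write y, move +1, go to s1
s1 | y[y]yxyxz   read y → write _, move +1, go to s0
s0 | y_[y]xyxz   read y → write y, move -1, go to s1
s1 | y[_]yxyxz   read _ → write y, move +1, go to s1
s1 | yy[y]xyxz   read y → write _, move +1, go to s0
s0 | yy_[x]yxz   read x → write z, move -1, go to s1
s1 | yy[_]zyxz   read _ → write y, move +1, go to s1
s1 | yyy[z]yxz
The non-blank tape span at halt is yyyzyxz.

yyyzyxz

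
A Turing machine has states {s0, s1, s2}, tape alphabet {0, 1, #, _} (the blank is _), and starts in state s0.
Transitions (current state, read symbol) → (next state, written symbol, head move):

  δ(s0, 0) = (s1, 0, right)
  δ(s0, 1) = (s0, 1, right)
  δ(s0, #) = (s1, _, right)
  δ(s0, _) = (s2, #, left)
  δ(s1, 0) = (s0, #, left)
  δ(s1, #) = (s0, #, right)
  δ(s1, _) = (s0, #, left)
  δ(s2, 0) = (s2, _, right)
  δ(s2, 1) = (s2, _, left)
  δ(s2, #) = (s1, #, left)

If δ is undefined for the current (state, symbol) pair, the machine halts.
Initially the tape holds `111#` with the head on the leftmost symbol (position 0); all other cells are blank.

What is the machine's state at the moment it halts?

s0 | _[1]11#_   read 1 → write 1, move right, go to s0
s0 | _1[1]1#_   read 1 → write 1, move right, go to s0
s0 | _11[1]#_   read 1 → write 1, move right, go to s0
s0 | _111[#]_   read # → write _, move right, go to s1
s1 | _111_[_]   read _ → write #, move left, go to s0
s0 | _111[_]#   read _ → write #, move left, go to s2
s2 | _11[1]##   read 1 → write _, move left, go to s2
s2 | _1[1]_##   read 1 → write _, move left, go to s2
s2 | _[1]__##   read 1 → write _, move left, go to s2
s2 | [_]___##
No transition is defined for (s2, _); M halts in state s2.

s2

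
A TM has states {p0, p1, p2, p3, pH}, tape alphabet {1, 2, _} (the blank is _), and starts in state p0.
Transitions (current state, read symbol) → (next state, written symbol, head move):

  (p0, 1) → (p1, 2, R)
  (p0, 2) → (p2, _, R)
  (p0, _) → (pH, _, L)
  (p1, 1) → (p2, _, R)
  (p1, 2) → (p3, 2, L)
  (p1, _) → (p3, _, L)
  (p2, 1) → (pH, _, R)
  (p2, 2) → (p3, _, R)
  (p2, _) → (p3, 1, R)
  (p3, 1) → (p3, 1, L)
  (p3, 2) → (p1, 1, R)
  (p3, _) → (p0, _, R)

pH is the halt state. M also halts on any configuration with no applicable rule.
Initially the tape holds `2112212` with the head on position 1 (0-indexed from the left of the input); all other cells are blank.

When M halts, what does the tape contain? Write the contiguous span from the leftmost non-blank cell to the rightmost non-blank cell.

state=p0 head=1 tape=2[1]12212__   (p0,1)→(p1,2,R)
state=p1 head=2 tape=22[1]2212__   (p1,1)→(p2,_,R)
state=p2 head=3 tape=22_[2]212__   (p2,2)→(p3,_,R)
state=p3 head=4 tape=22__[2]12__   (p3,2)→(p1,1,R)
state=p1 head=5 tape=22__1[1]2__   (p1,1)→(p2,_,R)
state=p2 head=6 tape=22__1_[2]__   (p2,2)→(p3,_,R)
state=p3 head=7 tape=22__1__[_]_   (p3,_)→(p0,_,R)
state=p0 head=8 tape=22__1___[_]   (p0,_)→(pH,_,L)
state=pH head=7 tape=22__1__[_]_
The non-blank tape span at halt is 22__1.

22__1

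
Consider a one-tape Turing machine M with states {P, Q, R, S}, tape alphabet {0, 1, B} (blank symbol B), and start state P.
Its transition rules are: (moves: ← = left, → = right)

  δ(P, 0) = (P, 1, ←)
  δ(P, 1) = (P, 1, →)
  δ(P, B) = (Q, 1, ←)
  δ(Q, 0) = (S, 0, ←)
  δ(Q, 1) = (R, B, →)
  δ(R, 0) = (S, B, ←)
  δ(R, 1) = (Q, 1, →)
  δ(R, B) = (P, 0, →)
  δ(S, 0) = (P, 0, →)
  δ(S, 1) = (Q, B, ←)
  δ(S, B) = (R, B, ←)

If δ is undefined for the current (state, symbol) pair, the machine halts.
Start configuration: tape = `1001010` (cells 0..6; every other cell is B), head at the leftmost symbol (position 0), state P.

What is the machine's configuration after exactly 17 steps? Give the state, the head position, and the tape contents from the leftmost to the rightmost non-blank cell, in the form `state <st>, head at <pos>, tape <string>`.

state R, head at 7, tape 111111B1

state=P head=0 tape=[1]001010B   (P,1)→(P,1,→)
state=P head=1 tape=1[0]01010B   (P,0)→(P,1,←)
state=P head=0 tape=[1]101010B   (P,1)→(P,1,→)
state=P head=1 tape=1[1]01010B   (P,1)→(P,1,→)
state=P head=2 tape=11[0]1010B   (P,0)→(P,1,←)
state=P head=1 tape=1[1]11010B   (P,1)→(P,1,→)
state=P head=2 tape=11[1]1010B   (P,1)→(P,1,→)
state=P head=3 tape=111[1]010B   (P,1)→(P,1,→)
state=P head=4 tape=1111[0]10B   (P,0)→(P,1,←)
state=P head=3 tape=111[1]110B   (P,1)→(P,1,→)
state=P head=4 tape=1111[1]10B   (P,1)→(P,1,→)
state=P head=5 tape=11111[1]0B   (P,1)→(P,1,→)
state=P head=6 tape=111111[0]B   (P,0)→(P,1,←)
state=P head=5 tape=11111[1]1B   (P,1)→(P,1,→)
state=P head=6 tape=111111[1]B   (P,1)→(P,1,→)
state=P head=7 tape=1111111[B]   (P,B)→(Q,1,←)
state=Q head=6 tape=111111[1]1   (Q,1)→(R,B,→)
state=R head=7 tape=111111B[1]
After 17 steps: state R, head at 7, tape 111111B1.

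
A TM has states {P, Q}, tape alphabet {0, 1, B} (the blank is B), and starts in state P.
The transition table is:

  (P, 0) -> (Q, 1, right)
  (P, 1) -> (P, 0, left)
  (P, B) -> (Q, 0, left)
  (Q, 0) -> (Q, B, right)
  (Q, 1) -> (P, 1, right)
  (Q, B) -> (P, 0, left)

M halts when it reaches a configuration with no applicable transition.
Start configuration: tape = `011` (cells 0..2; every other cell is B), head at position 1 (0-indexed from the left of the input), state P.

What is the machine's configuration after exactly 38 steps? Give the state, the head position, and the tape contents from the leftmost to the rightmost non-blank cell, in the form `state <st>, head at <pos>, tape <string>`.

state Q, head at 3, tape 11110000

P | 0[1]1BBBBB   read 1 → write 0, move left, go to P
P | [0]01BBBBB   read 0 → write 1, move right, go to Q
Q | 1[0]1BBBBB   read 0 → write B, move right, go to Q
Q | 1B[1]BBBBB   read 1 → write 1, move right, go to P
P | 1B1[B]BBBB   read B → write 0, move left, go to Q
Q | 1B[1]0BBBB   read 1 → write 1, move right, go to P
P | 1B1[0]BBBB   read 0 → write 1, move right, go to Q
Q | 1B11[B]BBB   read B → write 0, move left, go to P
P | 1B1[1]0BBB   read 1 → write 0, move left, go to P
P | 1B[1]00BBB   read 1 → write 0, move left, go to P
P | 1[B]000BBB   read B → write 0, move left, go to Q
Q | [1]0000BBB   read 1 → write 1, move right, go to P
P | 1[0]000BBB   read 0 → write 1, move right, go to Q
Q | 11[0]00BBB   read 0 → write B, move right, go to Q
Q | 11B[0]0BBB   read 0 → write B, move right, go to Q
Q | 11BB[0]BBB   read 0 → write B, move right, go to Q
Q | 11BBB[B]BB   read B → write 0, move left, go to P
P | 11BB[B]0BB   read B → write 0, move left, go to Q
Q | 11B[B]00BB   read B → write 0, move left, go to P
P | 11[B]000BB   read B → write 0, move left, go to Q
Q | 1[1]0000BB   read 1 → write 1, move right, go to P
P | 11[0]000BB   read 0 → write 1, move right, go to Q
Q | 111[0]00BB   read 0 → write B, move right, go to Q
Q | 111B[0]0BB   read 0 → write B, move right, go to Q
Q | 111BB[0]BB   read 0 → write B, move right, go to Q
Q | 111BBB[B]B   read B → write 0, move left, go to P
P | 111BB[B]0B   read B → write 0, move left, go to Q
Q | 111B[B]00B   read B → write 0, move left, go to P
P | 111[B]000B   read B → write 0, move left, go to Q
Q | 11[1]0000B   read 1 → write 1, move right, go to P
P | 111[0]000B   read 0 → write 1, move right, go to Q
Q | 1111[0]00B   read 0 → write B, move right, go to Q
Q | 1111B[0]0B   read 0 → write B, move right, go to Q
Q | 1111BB[0]B   read 0 → write B, move right, go to Q
Q | 1111BBB[B]   read B → write 0, move left, go to P
P | 1111BB[B]0   read B → write 0, move left, go to Q
Q | 1111B[B]00   read B → write 0, move left, go to P
P | 1111[B]000   read B → write 0, move left, go to Q
Q | 111[1]0000
After 38 steps: state Q, head at 3, tape 11110000.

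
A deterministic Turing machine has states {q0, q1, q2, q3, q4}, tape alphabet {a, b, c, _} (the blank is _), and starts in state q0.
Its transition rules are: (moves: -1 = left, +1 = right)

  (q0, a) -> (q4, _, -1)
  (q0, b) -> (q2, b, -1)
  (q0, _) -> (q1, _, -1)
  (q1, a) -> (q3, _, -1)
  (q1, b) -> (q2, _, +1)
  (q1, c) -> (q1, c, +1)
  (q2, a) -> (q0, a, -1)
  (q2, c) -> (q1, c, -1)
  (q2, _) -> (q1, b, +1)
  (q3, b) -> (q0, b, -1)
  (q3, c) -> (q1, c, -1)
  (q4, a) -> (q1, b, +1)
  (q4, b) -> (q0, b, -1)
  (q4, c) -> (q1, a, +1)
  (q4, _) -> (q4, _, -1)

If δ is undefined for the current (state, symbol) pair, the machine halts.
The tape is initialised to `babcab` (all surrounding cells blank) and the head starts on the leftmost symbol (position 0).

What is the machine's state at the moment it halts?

q1

state=q0 head=0 tape=__[b]abcab   (q0,b)→(q2,b,-1)
state=q2 head=-1 tape=_[_]babcab   (q2,_)→(q1,b,+1)
state=q1 head=0 tape=_b[b]abcab   (q1,b)→(q2,_,+1)
state=q2 head=1 tape=_b_[a]bcab   (q2,a)→(q0,a,-1)
state=q0 head=0 tape=_b[_]abcab   (q0,_)→(q1,_,-1)
state=q1 head=-1 tape=_[b]_abcab   (q1,b)→(q2,_,+1)
state=q2 head=0 tape=__[_]abcab   (q2,_)→(q1,b,+1)
state=q1 head=1 tape=__b[a]bcab   (q1,a)→(q3,_,-1)
state=q3 head=0 tape=__[b]_bcab   (q3,b)→(q0,b,-1)
state=q0 head=-1 tape=_[_]b_bcab   (q0,_)→(q1,_,-1)
state=q1 head=-2 tape=[_]_b_bcab
No transition is defined for (q1, _); M halts in state q1.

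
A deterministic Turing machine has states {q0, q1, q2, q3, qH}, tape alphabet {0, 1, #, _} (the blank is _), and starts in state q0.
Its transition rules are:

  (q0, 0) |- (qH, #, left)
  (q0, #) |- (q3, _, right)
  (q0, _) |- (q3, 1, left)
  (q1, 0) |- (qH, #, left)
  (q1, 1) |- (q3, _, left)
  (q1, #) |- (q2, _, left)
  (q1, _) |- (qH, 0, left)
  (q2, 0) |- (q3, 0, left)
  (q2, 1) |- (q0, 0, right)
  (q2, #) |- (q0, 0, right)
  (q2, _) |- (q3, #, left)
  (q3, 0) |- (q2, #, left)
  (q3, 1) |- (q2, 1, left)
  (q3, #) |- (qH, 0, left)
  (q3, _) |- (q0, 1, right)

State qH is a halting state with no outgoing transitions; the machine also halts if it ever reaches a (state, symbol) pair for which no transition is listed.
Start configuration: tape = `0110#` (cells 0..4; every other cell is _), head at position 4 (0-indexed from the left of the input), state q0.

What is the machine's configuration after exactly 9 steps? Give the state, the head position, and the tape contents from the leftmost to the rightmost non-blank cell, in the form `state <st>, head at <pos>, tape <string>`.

state qH, head at 3, tape 010_011

q0 | 0110[#]__   read # → write _, move right, go to q3
q3 | 0110_[_]_   read _ → write 1, move right, go to q0
q0 | 0110_1[_]   read _ → write 1, move left, go to q3
q3 | 0110_[1]1   read 1 → write 1, move left, go to q2
q2 | 0110[_]11   read _ → write #, move left, go to q3
q3 | 011[0]#11   read 0 → write #, move left, go to q2
q2 | 01[1]##11   read 1 → write 0, move right, go to q0
q0 | 010[#]#11   read # → write _, move right, go to q3
q3 | 010_[#]11   read # → write 0, move left, go to qH
qH | 010[_]011
After 9 steps: state qH, head at 3, tape 010_011.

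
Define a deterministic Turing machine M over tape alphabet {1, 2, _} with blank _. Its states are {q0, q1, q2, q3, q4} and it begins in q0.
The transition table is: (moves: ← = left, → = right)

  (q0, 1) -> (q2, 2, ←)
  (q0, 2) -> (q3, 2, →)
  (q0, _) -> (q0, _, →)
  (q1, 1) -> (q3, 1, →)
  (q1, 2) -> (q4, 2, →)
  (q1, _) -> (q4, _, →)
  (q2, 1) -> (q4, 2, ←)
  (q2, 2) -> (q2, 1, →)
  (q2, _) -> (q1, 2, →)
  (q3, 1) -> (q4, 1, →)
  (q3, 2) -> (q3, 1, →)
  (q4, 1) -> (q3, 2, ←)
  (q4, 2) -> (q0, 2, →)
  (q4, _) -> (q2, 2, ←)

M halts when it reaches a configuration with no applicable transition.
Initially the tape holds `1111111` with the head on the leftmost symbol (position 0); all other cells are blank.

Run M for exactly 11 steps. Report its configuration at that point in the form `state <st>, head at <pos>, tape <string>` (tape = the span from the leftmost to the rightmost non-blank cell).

state=q0 head=0 tape=_[1]111111   (q0,1)→(q2,2,←)
state=q2 head=-1 tape=[_]2111111   (q2,_)→(q1,2,→)
state=q1 head=0 tape=2[2]111111   (q1,2)→(q4,2,→)
state=q4 head=1 tape=22[1]11111   (q4,1)→(q3,2,←)
state=q3 head=0 tape=2[2]211111   (q3,2)→(q3,1,→)
state=q3 head=1 tape=21[2]11111   (q3,2)→(q3,1,→)
state=q3 head=2 tape=211[1]1111   (q3,1)→(q4,1,→)
state=q4 head=3 tape=2111[1]111   (q4,1)→(q3,2,←)
state=q3 head=2 tape=211[1]2111   (q3,1)→(q4,1,→)
state=q4 head=3 tape=2111[2]111   (q4,2)→(q0,2,→)
state=q0 head=4 tape=21112[1]11   (q0,1)→(q2,2,←)
state=q2 head=3 tape=2111[2]211
After 11 steps: state q2, head at 3, tape 21112211.

state q2, head at 3, tape 21112211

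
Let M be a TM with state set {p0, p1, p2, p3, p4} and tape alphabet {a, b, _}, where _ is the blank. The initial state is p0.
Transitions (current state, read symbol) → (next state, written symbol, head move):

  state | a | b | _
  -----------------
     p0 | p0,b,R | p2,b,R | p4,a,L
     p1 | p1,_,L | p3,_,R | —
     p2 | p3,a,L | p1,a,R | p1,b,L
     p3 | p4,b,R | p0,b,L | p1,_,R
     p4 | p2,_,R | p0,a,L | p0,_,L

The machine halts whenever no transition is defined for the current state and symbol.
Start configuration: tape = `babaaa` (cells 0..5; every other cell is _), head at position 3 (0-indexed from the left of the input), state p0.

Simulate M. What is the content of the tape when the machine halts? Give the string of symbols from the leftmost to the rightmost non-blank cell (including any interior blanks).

bab___a

state=p0 head=3 tape=bab[a]aa_   (p0,a)→(p0,b,R)
state=p0 head=4 tape=babb[a]a_   (p0,a)→(p0,b,R)
state=p0 head=5 tape=babbb[a]_   (p0,a)→(p0,b,R)
state=p0 head=6 tape=babbbb[_]   (p0,_)→(p4,a,L)
state=p4 head=5 tape=babbb[b]a   (p4,b)→(p0,a,L)
state=p0 head=4 tape=babb[b]aa   (p0,b)→(p2,b,R)
state=p2 head=5 tape=babbb[a]a   (p2,a)→(p3,a,L)
state=p3 head=4 tape=babb[b]aa   (p3,b)→(p0,b,L)
state=p0 head=3 tape=bab[b]baa   (p0,b)→(p2,b,R)
state=p2 head=4 tape=babb[b]aa   (p2,b)→(p1,a,R)
state=p1 head=5 tape=babba[a]a   (p1,a)→(p1,_,L)
state=p1 head=4 tape=babb[a]_a   (p1,a)→(p1,_,L)
state=p1 head=3 tape=bab[b]__a   (p1,b)→(p3,_,R)
state=p3 head=4 tape=bab_[_]_a   (p3,_)→(p1,_,R)
state=p1 head=5 tape=bab__[_]a
The non-blank tape span at halt is bab___a.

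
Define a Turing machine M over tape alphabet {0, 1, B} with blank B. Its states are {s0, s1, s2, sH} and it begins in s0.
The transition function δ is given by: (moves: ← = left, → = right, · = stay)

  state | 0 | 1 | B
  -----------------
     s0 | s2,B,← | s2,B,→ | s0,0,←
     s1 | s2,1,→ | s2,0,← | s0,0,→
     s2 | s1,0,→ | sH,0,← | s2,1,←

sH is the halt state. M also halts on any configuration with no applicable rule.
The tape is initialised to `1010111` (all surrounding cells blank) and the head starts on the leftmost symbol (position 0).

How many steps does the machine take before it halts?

10

state=s0 head=0 tape=[1]010111   (s0,1)→(s2,B,→)
state=s2 head=1 tape=B[0]10111   (s2,0)→(s1,0,→)
state=s1 head=2 tape=B0[1]0111   (s1,1)→(s2,0,←)
state=s2 head=1 tape=B[0]00111   (s2,0)→(s1,0,→)
state=s1 head=2 tape=B0[0]0111   (s1,0)→(s2,1,→)
state=s2 head=3 tape=B01[0]111   (s2,0)→(s1,0,→)
state=s1 head=4 tape=B010[1]11   (s1,1)→(s2,0,←)
state=s2 head=3 tape=B01[0]011   (s2,0)→(s1,0,→)
state=s1 head=4 tape=B010[0]11   (s1,0)→(s2,1,→)
state=s2 head=5 tape=B0101[1]1   (s2,1)→(sH,0,←)
state=sH head=4 tape=B010[1]01
M halts after 10 transitions.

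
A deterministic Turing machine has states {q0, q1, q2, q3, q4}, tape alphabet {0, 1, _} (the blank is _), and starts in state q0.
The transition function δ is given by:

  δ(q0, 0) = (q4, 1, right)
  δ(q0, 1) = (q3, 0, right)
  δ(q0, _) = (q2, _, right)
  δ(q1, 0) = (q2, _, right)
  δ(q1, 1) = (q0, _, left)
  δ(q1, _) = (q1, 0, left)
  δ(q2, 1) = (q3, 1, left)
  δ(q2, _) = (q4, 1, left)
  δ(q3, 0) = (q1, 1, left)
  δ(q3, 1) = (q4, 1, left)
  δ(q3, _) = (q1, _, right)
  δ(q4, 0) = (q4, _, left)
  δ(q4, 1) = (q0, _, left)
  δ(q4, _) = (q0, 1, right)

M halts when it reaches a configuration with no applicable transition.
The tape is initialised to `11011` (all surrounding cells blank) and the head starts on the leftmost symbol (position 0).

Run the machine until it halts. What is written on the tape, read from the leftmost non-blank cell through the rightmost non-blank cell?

q0 | _[1]1011   read 1 → write 0, move right, go to q3
q3 | _0[1]011   read 1 → write 1, move left, go to q4
q4 | _[0]1011   read 0 → write _, move left, go to q4
q4 | [_]_1011   read _ → write 1, move right, go to q0
q0 | 1[_]1011   read _ → write _, move right, go to q2
q2 | 1_[1]011   read 1 → write 1, move left, go to q3
q3 | 1[_]1011   read _ → write _, move right, go to q1
q1 | 1_[1]011   read 1 → write _, move left, go to q0
q0 | 1[_]_011   read _ → write _, move right, go to q2
q2 | 1_[_]011   read _ → write 1, move left, go to q4
q4 | 1[_]1011   read _ → write 1, move right, go to q0
q0 | 11[1]011   read 1 → write 0, move right, go to q3
q3 | 110[0]11   read 0 → write 1, move left, go to q1
q1 | 11[0]111   read 0 → write _, move right, go to q2
q2 | 11_[1]11   read 1 → write 1, move left, go to q3
q3 | 11[_]111   read _ → write _, move right, go to q1
q1 | 11_[1]11   read 1 → write _, move left, go to q0
q0 | 11[_]_11   read _ → write _, move right, go to q2
q2 | 11_[_]11   read _ → write 1, move left, go to q4
q4 | 11[_]111   read _ → write 1, move right, go to q0
q0 | 111[1]11   read 1 → write 0, move right, go to q3
q3 | 1110[1]1   read 1 → write 1, move left, go to q4
q4 | 111[0]11   read 0 → write _, move left, go to q4
q4 | 11[1]_11   read 1 → write _, move left, go to q0
q0 | 1[1]__11   read 1 → write 0, move right, go to q3
q3 | 10[_]_11   read _ → write _, move right, go to q1
q1 | 10_[_]11   read _ → write 0, move left, go to q1
q1 | 10[_]011   read _ → write 0, move left, go to q1
q1 | 1[0]0011   read 0 → write _, move right, go to q2
q2 | 1_[0]011
The non-blank tape span at halt is 1_0011.

1_0011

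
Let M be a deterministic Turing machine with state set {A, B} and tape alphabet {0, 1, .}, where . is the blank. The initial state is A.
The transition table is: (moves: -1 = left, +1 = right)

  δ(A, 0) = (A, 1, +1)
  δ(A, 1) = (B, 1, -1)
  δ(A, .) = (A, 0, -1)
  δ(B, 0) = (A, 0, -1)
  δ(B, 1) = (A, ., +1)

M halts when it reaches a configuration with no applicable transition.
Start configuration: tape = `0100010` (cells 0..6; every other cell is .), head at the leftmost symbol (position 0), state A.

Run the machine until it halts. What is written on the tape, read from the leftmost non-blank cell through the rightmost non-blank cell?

A | [0]100010   read 0 → write 1, move +1, go to A
A | 1[1]00010   read 1 → write 1, move -1, go to B
B | [1]100010   read 1 → write ., move +1, go to A
A | .[1]00010   read 1 → write 1, move -1, go to B
B | [.]100010
The non-blank tape span at halt is 100010.

100010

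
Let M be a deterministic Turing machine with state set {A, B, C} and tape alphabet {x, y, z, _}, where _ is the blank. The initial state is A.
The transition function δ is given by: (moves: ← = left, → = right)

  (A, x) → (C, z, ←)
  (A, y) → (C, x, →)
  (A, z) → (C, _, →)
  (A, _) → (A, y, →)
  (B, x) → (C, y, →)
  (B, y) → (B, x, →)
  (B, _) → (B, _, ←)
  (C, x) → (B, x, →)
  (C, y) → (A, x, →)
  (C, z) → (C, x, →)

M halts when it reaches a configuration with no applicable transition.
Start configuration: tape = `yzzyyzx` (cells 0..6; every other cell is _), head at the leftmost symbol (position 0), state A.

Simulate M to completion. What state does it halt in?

C

state=A head=0 tape=[y]zzyyzx_   (A,y)→(C,x,→)
state=C head=1 tape=x[z]zyyzx_   (C,z)→(C,x,→)
state=C head=2 tape=xx[z]yyzx_   (C,z)→(C,x,→)
state=C head=3 tape=xxx[y]yzx_   (C,y)→(A,x,→)
state=A head=4 tape=xxxx[y]zx_   (A,y)→(C,x,→)
state=C head=5 tape=xxxxx[z]x_   (C,z)→(C,x,→)
state=C head=6 tape=xxxxxx[x]_   (C,x)→(B,x,→)
state=B head=7 tape=xxxxxxx[_]   (B,_)→(B,_,←)
state=B head=6 tape=xxxxxx[x]_   (B,x)→(C,y,→)
state=C head=7 tape=xxxxxxy[_]
No transition is defined for (C, _); M halts in state C.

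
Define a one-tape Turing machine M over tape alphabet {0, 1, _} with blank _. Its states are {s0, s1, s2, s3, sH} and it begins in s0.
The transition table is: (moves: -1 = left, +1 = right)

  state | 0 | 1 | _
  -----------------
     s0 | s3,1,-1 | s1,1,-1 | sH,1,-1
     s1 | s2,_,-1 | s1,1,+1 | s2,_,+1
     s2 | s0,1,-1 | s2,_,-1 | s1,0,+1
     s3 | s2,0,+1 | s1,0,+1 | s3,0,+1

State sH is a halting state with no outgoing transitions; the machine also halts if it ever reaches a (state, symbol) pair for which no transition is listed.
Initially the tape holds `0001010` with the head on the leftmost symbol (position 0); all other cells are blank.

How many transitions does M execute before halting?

12

s0 | __[0]001010   read 0 → write 1, move -1, go to s3
s3 | _[_]1001010   read _ → write 0, move +1, go to s3
s3 | _0[1]001010   read 1 → write 0, move +1, go to s1
s1 | _00[0]01010   read 0 → write _, move -1, go to s2
s2 | _0[0]_01010   read 0 → write 1, move -1, go to s0
s0 | _[0]1_01010   read 0 → write 1, move -1, go to s3
s3 | [_]11_01010   read _ → write 0, move +1, go to s3
s3 | 0[1]1_01010   read 1 → write 0, move +1, go to s1
s1 | 00[1]_01010   read 1 → write 1, move +1, go to s1
s1 | 001[_]01010   read _ → write _, move +1, go to s2
s2 | 001_[0]1010   read 0 → write 1, move -1, go to s0
s0 | 001[_]11010   read _ → write 1, move -1, go to sH
sH | 00[1]111010
M halts after 12 transitions.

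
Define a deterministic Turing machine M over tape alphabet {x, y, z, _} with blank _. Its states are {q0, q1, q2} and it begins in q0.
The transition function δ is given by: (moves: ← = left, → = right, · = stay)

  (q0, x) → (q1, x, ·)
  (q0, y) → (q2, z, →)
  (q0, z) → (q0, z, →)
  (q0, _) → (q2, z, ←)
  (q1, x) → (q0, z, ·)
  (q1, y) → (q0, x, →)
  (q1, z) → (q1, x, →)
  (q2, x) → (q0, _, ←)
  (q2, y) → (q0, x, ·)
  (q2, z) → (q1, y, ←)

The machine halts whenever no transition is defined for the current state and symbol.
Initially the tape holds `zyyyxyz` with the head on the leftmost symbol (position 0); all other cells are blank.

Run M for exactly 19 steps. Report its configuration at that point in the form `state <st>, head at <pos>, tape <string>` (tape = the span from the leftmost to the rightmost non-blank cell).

state q2, head at 6, tape zzxxzxxz

state=q0 head=0 tape=[z]yyyxyz_   (q0,z)→(q0,z,→)
state=q0 head=1 tape=z[y]yyxyz_   (q0,y)→(q2,z,→)
state=q2 head=2 tape=zz[y]yxyz_   (q2,y)→(q0,x,·)
state=q0 head=2 tape=zz[x]yxyz_   (q0,x)→(q1,x,·)
state=q1 head=2 tape=zz[x]yxyz_   (q1,x)→(q0,z,·)
state=q0 head=2 tape=zz[z]yxyz_   (q0,z)→(q0,z,→)
state=q0 head=3 tape=zzz[y]xyz_   (q0,y)→(q2,z,→)
state=q2 head=4 tape=zzzz[x]yz_   (q2,x)→(q0,_,←)
state=q0 head=3 tape=zzz[z]_yz_   (q0,z)→(q0,z,→)
state=q0 head=4 tape=zzzz[_]yz_   (q0,_)→(q2,z,←)
state=q2 head=3 tape=zzz[z]zyz_   (q2,z)→(q1,y,←)
state=q1 head=2 tape=zz[z]yzyz_   (q1,z)→(q1,x,→)
state=q1 head=3 tape=zzx[y]zyz_   (q1,y)→(q0,x,→)
state=q0 head=4 tape=zzxx[z]yz_   (q0,z)→(q0,z,→)
state=q0 head=5 tape=zzxxz[y]z_   (q0,y)→(q2,z,→)
state=q2 head=6 tape=zzxxzz[z]_   (q2,z)→(q1,y,←)
state=q1 head=5 tape=zzxxz[z]y_   (q1,z)→(q1,x,→)
state=q1 head=6 tape=zzxxzx[y]_   (q1,y)→(q0,x,→)
state=q0 head=7 tape=zzxxzxx[_]   (q0,_)→(q2,z,←)
state=q2 head=6 tape=zzxxzx[x]z
After 19 steps: state q2, head at 6, tape zzxxzxxz.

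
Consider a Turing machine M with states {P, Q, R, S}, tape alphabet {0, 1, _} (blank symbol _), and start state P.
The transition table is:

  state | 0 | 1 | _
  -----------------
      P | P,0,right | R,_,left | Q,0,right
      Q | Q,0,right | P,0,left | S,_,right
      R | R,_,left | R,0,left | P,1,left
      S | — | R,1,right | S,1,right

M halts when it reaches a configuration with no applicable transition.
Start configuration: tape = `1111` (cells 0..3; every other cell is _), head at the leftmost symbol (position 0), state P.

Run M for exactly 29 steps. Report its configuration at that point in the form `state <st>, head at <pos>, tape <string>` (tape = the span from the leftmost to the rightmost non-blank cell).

P | ____[1]111_   read 1 → write _, move left, go to R
R | ___[_]_111_   read _ → write 1, move left, go to P
P | __[_]1_111_   read _ → write 0, move right, go to Q
Q | __0[1]_111_   read 1 → write 0, move left, go to P
P | __[0]0_111_   read 0 → write 0, move right, go to P
P | __0[0]_111_   read 0 → write 0, move right, go to P
P | __00[_]111_   read _ → write 0, move right, go to Q
Q | __000[1]11_   read 1 → write 0, move left, go to P
P | __00[0]011_   read 0 → write 0, move right, go to P
P | __000[0]11_   read 0 → write 0, move right, go to P
P | __0000[1]1_   read 1 → write _, move left, go to R
R | __000[0]_1_   read 0 → write _, move left, go to R
R | __00[0]__1_   read 0 → write _, move left, go to R
R | __0[0]___1_   read 0 → write _, move left, go to R
R | __[0]____1_   read 0 → write _, move left, go to R
R | _[_]_____1_   read _ → write 1, move left, go to P
P | [_]1_____1_   read _ → write 0, move right, go to Q
Q | 0[1]_____1_   read 1 → write 0, move left, go to P
P | [0]0_____1_   read 0 → write 0, move right, go to P
P | 0[0]_____1_   read 0 → write 0, move right, go to P
P | 00[_]____1_   read _ → write 0, move right, go to Q
Q | 000[_]___1_   read _ → write _, move right, go to S
S | 000_[_]__1_   read _ → write 1, move right, go to S
S | 000_1[_]_1_   read _ → write 1, move right, go to S
S | 000_11[_]1_   read _ → write 1, move right, go to S
S | 000_111[1]_   read 1 → write 1, move right, go to R
R | 000_1111[_]   read _ → write 1, move left, go to P
P | 000_111[1]1   read 1 → write _, move left, go to R
R | 000_11[1]_1   read 1 → write 0, move left, go to R
R | 000_1[1]0_1
After 29 steps: state R, head at 1, tape 000_110_1.

state R, head at 1, tape 000_110_1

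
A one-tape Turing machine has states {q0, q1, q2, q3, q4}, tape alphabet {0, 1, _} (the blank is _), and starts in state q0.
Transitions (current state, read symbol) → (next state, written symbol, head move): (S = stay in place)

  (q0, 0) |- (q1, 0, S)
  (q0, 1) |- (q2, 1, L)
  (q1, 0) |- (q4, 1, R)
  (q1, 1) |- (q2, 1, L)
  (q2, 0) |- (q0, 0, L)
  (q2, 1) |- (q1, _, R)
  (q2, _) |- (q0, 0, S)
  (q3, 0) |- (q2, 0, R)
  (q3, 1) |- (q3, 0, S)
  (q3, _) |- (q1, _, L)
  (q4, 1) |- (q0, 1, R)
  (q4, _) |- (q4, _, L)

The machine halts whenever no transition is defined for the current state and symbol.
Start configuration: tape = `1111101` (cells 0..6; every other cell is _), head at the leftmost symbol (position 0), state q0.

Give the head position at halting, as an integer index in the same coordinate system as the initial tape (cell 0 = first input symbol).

q0 | _[1]111101_   read 1 → write 1, move L, go to q2
q2 | [_]1111101_   read _ → write 0, move S, go to q0
q0 | [0]1111101_   read 0 → write 0, move S, go to q1
q1 | [0]1111101_   read 0 → write 1, move R, go to q4
q4 | 1[1]111101_   read 1 → write 1, move R, go to q0
q0 | 11[1]11101_   read 1 → write 1, move L, go to q2
q2 | 1[1]111101_   read 1 → write _, move R, go to q1
q1 | 1_[1]11101_   read 1 → write 1, move L, go to q2
q2 | 1[_]111101_   read _ → write 0, move S, go to q0
q0 | 1[0]111101_   read 0 → write 0, move S, go to q1
q1 | 1[0]111101_   read 0 → write 1, move R, go to q4
q4 | 11[1]11101_   read 1 → write 1, move R, go to q0
q0 | 111[1]1101_   read 1 → write 1, move L, go to q2
q2 | 11[1]11101_   read 1 → write _, move R, go to q1
q1 | 11_[1]1101_   read 1 → write 1, move L, go to q2
q2 | 11[_]11101_   read _ → write 0, move S, go to q0
q0 | 11[0]11101_   read 0 → write 0, move S, go to q1
q1 | 11[0]11101_   read 0 → write 1, move R, go to q4
q4 | 111[1]1101_   read 1 → write 1, move R, go to q0
q0 | 1111[1]101_   read 1 → write 1, move L, go to q2
q2 | 111[1]1101_   read 1 → write _, move R, go to q1
q1 | 111_[1]101_   read 1 → write 1, move L, go to q2
q2 | 111[_]1101_   read _ → write 0, move S, go to q0
q0 | 111[0]1101_   read 0 → write 0, move S, go to q1
q1 | 111[0]1101_   read 0 → write 1, move R, go to q4
q4 | 1111[1]101_   read 1 → write 1, move R, go to q0
q0 | 11111[1]01_   read 1 → write 1, move L, go to q2
q2 | 1111[1]101_   read 1 → write _, move R, go to q1
q1 | 1111_[1]01_   read 1 → write 1, move L, go to q2
q2 | 1111[_]101_   read _ → write 0, move S, go to q0
q0 | 1111[0]101_   read 0 → write 0, move S, go to q1
q1 | 1111[0]101_   read 0 → write 1, move R, go to q4
q4 | 11111[1]01_   read 1 → write 1, move R, go to q0
q0 | 111111[0]1_   read 0 → write 0, move S, go to q1
q1 | 111111[0]1_   read 0 → write 1, move R, go to q4
q4 | 1111111[1]_   read 1 → write 1, move R, go to q0
q0 | 11111111[_]
At halt the head is at cell 7.

7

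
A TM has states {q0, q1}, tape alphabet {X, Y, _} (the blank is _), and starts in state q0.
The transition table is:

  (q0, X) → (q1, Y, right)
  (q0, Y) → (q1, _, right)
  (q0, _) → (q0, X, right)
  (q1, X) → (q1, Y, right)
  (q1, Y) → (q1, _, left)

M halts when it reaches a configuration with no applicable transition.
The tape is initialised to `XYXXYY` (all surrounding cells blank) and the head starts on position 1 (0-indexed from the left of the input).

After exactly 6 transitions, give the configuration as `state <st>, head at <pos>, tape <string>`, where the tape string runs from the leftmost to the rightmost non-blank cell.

state q1, head at 1, tape X____Y

state=q0 head=1 tape=X[Y]XXYY   (q0,Y)→(q1,_,right)
state=q1 head=2 tape=X_[X]XYY   (q1,X)→(q1,Y,right)
state=q1 head=3 tape=X_Y[X]YY   (q1,X)→(q1,Y,right)
state=q1 head=4 tape=X_YY[Y]Y   (q1,Y)→(q1,_,left)
state=q1 head=3 tape=X_Y[Y]_Y   (q1,Y)→(q1,_,left)
state=q1 head=2 tape=X_[Y]__Y   (q1,Y)→(q1,_,left)
state=q1 head=1 tape=X[_]___Y
After 6 steps: state q1, head at 1, tape X____Y.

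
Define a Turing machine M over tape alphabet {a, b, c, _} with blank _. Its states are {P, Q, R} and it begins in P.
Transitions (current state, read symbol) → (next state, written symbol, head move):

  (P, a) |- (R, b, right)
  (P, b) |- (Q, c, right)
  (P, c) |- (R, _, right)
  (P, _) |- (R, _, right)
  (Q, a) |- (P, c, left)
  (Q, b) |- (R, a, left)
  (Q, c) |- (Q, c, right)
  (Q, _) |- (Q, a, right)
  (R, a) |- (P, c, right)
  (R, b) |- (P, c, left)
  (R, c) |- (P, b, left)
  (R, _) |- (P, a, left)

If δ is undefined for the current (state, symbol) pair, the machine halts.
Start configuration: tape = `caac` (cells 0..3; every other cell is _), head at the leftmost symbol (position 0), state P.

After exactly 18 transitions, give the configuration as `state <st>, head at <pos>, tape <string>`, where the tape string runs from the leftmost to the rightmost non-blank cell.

state R, head at 2, tape ca

state=P head=0 tape=[c]aac   (P,c)→(R,_,right)
state=R head=1 tape=_[a]ac   (R,a)→(P,c,right)
state=P head=2 tape=_c[a]c   (P,a)→(R,b,right)
state=R head=3 tape=_cb[c]   (R,c)→(P,b,left)
state=P head=2 tape=_c[b]b   (P,b)→(Q,c,right)
state=Q head=3 tape=_cc[b]   (Q,b)→(R,a,left)
state=R head=2 tape=_c[c]a   (R,c)→(P,b,left)
state=P head=1 tape=_[c]ba   (P,c)→(R,_,right)
state=R head=2 tape=__[b]a   (R,b)→(P,c,left)
state=P head=1 tape=_[_]ca   (P,_)→(R,_,right)
state=R head=2 tape=__[c]a   (R,c)→(P,b,left)
state=P head=1 tape=_[_]ba   (P,_)→(R,_,right)
state=R head=2 tape=__[b]a   (R,b)→(P,c,left)
state=P head=1 tape=_[_]ca   (P,_)→(R,_,right)
state=R head=2 tape=__[c]a   (R,c)→(P,b,left)
state=P head=1 tape=_[_]ba   (P,_)→(R,_,right)
state=R head=2 tape=__[b]a   (R,b)→(P,c,left)
state=P head=1 tape=_[_]ca   (P,_)→(R,_,right)
state=R head=2 tape=__[c]a
After 18 steps: state R, head at 2, tape ca.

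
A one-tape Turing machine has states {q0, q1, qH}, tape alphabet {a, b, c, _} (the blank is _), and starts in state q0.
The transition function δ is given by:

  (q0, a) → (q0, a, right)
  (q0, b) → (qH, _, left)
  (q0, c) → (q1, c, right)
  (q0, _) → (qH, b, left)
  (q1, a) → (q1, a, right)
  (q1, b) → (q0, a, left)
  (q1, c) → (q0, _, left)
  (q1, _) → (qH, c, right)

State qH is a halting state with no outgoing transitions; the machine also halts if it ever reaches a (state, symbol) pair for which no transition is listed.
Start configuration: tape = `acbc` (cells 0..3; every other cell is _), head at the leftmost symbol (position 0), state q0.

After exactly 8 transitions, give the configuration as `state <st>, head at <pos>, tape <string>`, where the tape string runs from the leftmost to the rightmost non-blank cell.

q0 | [a]cbc   read a → write a, move right, go to q0
q0 | a[c]bc   read c → write c, move right, go to q1
q1 | ac[b]c   read b → write a, move left, go to q0
q0 | a[c]ac   read c → write c, move right, go to q1
q1 | ac[a]c   read a → write a, move right, go to q1
q1 | aca[c]   read c → write _, move left, go to q0
q0 | ac[a]_   read a → write a, move right, go to q0
q0 | aca[_]   read _ → write b, move left, go to qH
qH | ac[a]b
After 8 steps: state qH, head at 2, tape acab.

state qH, head at 2, tape acab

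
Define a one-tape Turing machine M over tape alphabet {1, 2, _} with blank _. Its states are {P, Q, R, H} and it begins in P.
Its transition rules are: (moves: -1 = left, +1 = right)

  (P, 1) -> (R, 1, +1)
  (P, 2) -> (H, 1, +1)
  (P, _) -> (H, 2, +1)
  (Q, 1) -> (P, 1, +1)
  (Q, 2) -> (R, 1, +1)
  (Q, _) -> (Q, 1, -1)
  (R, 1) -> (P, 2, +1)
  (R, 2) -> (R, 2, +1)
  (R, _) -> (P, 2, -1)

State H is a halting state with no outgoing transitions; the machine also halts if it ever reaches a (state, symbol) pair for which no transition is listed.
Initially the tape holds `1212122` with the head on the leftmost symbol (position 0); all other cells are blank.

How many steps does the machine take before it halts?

4

P | [1]212122   read 1 → write 1, move +1, go to R
R | 1[2]12122   read 2 → write 2, move +1, go to R
R | 12[1]2122   read 1 → write 2, move +1, go to P
P | 122[2]122   read 2 → write 1, move +1, go to H
H | 1221[1]22
M halts after 4 transitions.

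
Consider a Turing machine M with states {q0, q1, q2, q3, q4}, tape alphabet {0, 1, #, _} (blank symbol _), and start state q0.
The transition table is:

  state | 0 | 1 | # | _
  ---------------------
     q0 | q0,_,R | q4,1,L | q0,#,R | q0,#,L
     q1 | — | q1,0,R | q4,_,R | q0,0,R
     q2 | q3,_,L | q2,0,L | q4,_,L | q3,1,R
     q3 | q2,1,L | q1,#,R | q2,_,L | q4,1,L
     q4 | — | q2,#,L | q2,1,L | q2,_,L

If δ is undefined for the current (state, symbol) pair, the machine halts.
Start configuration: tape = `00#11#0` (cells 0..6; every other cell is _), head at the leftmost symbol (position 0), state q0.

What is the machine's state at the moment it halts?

q4

q0 | [0]0#11#0   read 0 → write _, move R, go to q0
q0 | _[0]#11#0   read 0 → write _, move R, go to q0
q0 | __[#]11#0   read # → write #, move R, go to q0
q0 | __#[1]1#0   read 1 → write 1, move L, go to q4
q4 | __[#]11#0   read # → write 1, move L, go to q2
q2 | _[_]111#0   read _ → write 1, move R, go to q3
q3 | _1[1]11#0   read 1 → write #, move R, go to q1
q1 | _1#[1]1#0   read 1 → write 0, move R, go to q1
q1 | _1#0[1]#0   read 1 → write 0, move R, go to q1
q1 | _1#00[#]0   read # → write _, move R, go to q4
q4 | _1#00_[0]
No transition is defined for (q4, 0); M halts in state q4.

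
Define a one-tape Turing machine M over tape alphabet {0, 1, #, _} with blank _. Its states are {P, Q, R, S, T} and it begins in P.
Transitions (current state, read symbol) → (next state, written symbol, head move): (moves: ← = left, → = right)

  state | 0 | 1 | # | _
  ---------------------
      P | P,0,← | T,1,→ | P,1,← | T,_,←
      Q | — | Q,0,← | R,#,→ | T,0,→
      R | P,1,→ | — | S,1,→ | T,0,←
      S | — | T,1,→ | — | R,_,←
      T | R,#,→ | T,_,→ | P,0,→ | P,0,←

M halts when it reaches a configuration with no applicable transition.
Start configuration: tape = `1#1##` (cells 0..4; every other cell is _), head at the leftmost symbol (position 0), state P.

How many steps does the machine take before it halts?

8

state=P head=0 tape=[1]#1##   (P,1)→(T,1,→)
state=T head=1 tape=1[#]1##   (T,#)→(P,0,→)
state=P head=2 tape=10[1]##   (P,1)→(T,1,→)
state=T head=3 tape=101[#]#   (T,#)→(P,0,→)
state=P head=4 tape=1010[#]   (P,#)→(P,1,←)
state=P head=3 tape=101[0]1   (P,0)→(P,0,←)
state=P head=2 tape=10[1]01   (P,1)→(T,1,→)
state=T head=3 tape=101[0]1   (T,0)→(R,#,→)
state=R head=4 tape=101#[1]
M halts after 8 transitions.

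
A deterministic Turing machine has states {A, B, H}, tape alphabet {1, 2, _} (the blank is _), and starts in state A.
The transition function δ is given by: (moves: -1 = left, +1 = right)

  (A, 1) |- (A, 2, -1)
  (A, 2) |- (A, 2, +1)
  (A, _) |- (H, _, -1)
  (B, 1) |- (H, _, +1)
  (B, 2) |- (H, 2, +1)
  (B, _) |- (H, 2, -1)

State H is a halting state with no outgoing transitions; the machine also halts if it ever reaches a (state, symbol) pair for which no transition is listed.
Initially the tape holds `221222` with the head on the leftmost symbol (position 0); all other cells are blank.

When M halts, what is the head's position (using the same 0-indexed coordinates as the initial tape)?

state=A head=0 tape=[2]21222_   (A,2)→(A,2,+1)
state=A head=1 tape=2[2]1222_   (A,2)→(A,2,+1)
state=A head=2 tape=22[1]222_   (A,1)→(A,2,-1)
state=A head=1 tape=2[2]2222_   (A,2)→(A,2,+1)
state=A head=2 tape=22[2]222_   (A,2)→(A,2,+1)
state=A head=3 tape=222[2]22_   (A,2)→(A,2,+1)
state=A head=4 tape=2222[2]2_   (A,2)→(A,2,+1)
state=A head=5 tape=22222[2]_   (A,2)→(A,2,+1)
state=A head=6 tape=222222[_]   (A,_)→(H,_,-1)
state=H head=5 tape=22222[2]_
At halt the head is at cell 5.

5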